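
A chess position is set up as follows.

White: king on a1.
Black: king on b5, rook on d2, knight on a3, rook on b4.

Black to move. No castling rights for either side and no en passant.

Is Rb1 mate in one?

After Rb1: white king on a1; in check: yes, from the black rook on b1.
King squares — b1: attacked by Na3; a2: attacked by Rd2; b2: attacked by Rb1.
White has no legal moves → checkmate.

yes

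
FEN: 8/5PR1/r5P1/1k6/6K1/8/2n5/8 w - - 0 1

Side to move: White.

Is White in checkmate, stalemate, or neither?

White to move; white king on g4.
In check: no.
Legal moves for White: Rg8, Rh7, Kh5, Kg5, Kf5, Kh4, Kf4, Kh3, Kg3, Kf3, f8=Q, f8=R, f8=B, f8=N.
White has 14 legal moves and is not in check → neither.

neither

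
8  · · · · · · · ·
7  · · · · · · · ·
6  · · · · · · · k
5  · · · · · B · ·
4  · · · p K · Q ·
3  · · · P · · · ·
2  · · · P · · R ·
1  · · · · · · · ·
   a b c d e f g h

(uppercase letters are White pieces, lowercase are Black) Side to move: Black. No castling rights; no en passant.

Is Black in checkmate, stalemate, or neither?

Black to move; black king on h6.
In check: no.
King squares — g5: attacked by Qg4; h5: attacked by Qg4; g6: attacked by Qg4; g7: attacked by Qg4; h7: attacked by Bf5.
Legal moves for Black: none.
Not in check and no legal moves → stalemate.

stalemate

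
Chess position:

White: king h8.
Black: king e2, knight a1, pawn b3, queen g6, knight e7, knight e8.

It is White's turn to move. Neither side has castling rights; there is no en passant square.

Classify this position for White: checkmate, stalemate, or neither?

White to move; white king on h8.
In check: no.
King squares — g7: attacked by Qg6; h7: attacked by Qg6; g8: attacked by Qg6.
Legal moves for White: none.
Not in check and no legal moves → stalemate.

stalemate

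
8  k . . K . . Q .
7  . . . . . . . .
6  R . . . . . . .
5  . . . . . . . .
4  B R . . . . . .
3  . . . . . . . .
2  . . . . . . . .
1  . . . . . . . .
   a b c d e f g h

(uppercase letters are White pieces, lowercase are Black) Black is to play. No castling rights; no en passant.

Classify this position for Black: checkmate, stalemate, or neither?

Black to move; black king on a8.
In check: yes, from the white rook on a6.
King squares — a7: attacked by Ra6; b7: attacked by Rb4; b8: attacked by Rb4.
Legal moves for Black: none.
In check with no legal moves → checkmate.

checkmate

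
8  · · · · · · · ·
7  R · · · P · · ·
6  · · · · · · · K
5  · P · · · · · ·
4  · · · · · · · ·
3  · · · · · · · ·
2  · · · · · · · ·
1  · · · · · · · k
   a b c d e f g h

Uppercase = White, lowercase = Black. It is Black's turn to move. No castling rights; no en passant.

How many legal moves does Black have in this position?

3

Black to move; king on h1.
In check: no.
Legal moves: Kh2, Kg2, Kg1.
Count: 3.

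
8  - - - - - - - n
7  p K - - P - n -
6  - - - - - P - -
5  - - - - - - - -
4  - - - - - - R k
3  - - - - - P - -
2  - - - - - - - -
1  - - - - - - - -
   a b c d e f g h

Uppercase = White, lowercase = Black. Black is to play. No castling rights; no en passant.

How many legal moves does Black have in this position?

Black to move; king on h4.
In check: yes, from the white rook on g4.
Legal moves: Kh5, Kh3.
Count: 2.

2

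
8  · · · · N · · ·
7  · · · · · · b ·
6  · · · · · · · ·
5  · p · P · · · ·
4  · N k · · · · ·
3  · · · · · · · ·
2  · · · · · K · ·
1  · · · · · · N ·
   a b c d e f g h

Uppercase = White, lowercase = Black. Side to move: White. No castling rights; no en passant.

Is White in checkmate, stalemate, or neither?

neither

White to move; white king on f2.
In check: no.
Legal moves for White include: Nxg7, Nc7, Nf6, Nd6+, Nc6, Na6, Nd3, Nc2, Na2, Kg3, Kf3, Ke3, Kg2, Ke2, Kf1, Ke1, Nh3, Nf3, ... (list truncated; more exist).
White has legal moves and is not in check → neither.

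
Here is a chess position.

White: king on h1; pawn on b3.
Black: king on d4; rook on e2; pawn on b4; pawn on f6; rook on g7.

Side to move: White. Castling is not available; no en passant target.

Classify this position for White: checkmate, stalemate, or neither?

stalemate

White to move; white king on h1.
In check: no.
King squares — g1: attacked by Rg7; g2: attacked by Re2; h2: attacked by Re2.
Legal moves for White: none.
Not in check and no legal moves → stalemate.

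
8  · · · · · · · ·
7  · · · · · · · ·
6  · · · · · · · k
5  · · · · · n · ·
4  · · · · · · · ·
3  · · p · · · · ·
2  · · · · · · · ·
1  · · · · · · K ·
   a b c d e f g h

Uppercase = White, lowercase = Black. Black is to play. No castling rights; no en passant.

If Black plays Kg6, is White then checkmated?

no

After Kg6: white king on g1; in check: no.
White is not in check, so this cannot be checkmate.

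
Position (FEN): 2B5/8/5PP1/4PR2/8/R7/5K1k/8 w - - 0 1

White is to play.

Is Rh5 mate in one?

After Rh5: black king on h2; in check: yes, from the white rook on h5.
King squares — g1: attacked by Kf2; h1: attacked by Rh5; g2: attacked by Kf2; g3: attacked by Kf2; h3: attacked by Ra3.
Black has no legal moves → checkmate.

yes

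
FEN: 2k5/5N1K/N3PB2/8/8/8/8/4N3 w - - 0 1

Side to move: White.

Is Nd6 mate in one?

yes

After Nd6: black king on c8; in check: yes, from the white knight on d6.
King squares — b7: attacked by Nd6; c7: attacked by Na6; d7: attacked by Pe6; b8: attacked by Na6; d8: attacked by Bf6.
Black has no legal moves → checkmate.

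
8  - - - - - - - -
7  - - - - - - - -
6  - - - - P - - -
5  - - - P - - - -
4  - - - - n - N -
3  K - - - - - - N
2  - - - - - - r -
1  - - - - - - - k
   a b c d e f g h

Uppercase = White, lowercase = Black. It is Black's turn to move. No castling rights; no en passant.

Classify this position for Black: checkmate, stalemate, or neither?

neither

Black to move; black king on h1.
In check: no.
Legal moves for Black: Nf6, Nd6, Ng5, Nc5, Ng3, Nc3, Nf2, Nd2, Rxg4, Rg3+, Rh2, Rf2, Re2, Rd2, Rc2, Rb2, Ra2+, Rg1.
Black has 18 legal moves and is not in check → neither.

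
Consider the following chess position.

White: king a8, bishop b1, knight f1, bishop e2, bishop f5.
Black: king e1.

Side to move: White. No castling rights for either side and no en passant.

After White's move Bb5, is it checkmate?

no

After Bb5: black king on e1; in check: no.
Black is not in check, so this cannot be checkmate.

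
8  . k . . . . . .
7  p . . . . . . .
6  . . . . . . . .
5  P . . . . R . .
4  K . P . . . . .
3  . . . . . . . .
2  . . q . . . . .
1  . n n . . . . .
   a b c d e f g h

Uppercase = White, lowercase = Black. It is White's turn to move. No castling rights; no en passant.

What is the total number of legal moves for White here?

White to move; king on a4.
In check: yes, from the black queen on c2.
Legal moves: Kb5, Kb4.
Count: 2.

2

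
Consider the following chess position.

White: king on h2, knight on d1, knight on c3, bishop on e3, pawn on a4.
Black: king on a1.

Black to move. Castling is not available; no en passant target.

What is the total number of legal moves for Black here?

0

Black to move; king on a1.
In check: no.
Legal moves: none.
Count: 0.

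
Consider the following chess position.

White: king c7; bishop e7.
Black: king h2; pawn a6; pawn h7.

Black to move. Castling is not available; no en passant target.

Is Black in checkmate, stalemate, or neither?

Black to move; black king on h2.
In check: no.
Legal moves for Black: Kh3, Kg3, Kg2, Kh1, Kg1, h6, a5, h5.
Black has 8 legal moves and is not in check → neither.

neither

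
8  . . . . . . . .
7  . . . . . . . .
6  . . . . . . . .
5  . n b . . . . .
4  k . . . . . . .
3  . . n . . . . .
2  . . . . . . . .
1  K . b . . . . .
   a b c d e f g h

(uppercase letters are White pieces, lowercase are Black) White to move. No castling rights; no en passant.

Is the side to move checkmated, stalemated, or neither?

White to move; white king on a1.
In check: no.
King squares — b1: attacked by Nc3; a2: attacked by Nc3; b2: attacked by Bc1.
Legal moves for White: none.
Not in check and no legal moves → stalemate.

stalemate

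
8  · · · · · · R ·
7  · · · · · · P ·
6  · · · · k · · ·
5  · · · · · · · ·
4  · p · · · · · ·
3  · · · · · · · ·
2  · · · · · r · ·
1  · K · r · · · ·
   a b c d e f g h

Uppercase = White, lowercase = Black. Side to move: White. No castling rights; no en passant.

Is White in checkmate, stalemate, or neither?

White to move; white king on b1.
In check: yes, from the black rook on d1.
King squares — a1: attacked by Rd1; c1: attacked by Rd1; a2: attacked by Rf2; b2: attacked by Rf2; c2: attacked by Rf2.
Legal moves for White: none.
In check with no legal moves → checkmate.

checkmate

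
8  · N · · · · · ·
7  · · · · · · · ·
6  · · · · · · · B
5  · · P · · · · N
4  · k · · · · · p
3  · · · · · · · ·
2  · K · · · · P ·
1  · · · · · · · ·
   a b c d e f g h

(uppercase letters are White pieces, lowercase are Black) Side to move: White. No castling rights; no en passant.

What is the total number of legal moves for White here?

22

White to move; king on b2.
In check: no.
Legal moves: Nd7, Nc6+, Na6+, Bf8, Bg7, Bg5, Bf4, Be3, Bd2+, Bc1, Ng7, Nf6, Nf4, Ng3, Kc2, Ka2, Kc1, Kb1, Ka1, c6, g3, g4.
Count: 22.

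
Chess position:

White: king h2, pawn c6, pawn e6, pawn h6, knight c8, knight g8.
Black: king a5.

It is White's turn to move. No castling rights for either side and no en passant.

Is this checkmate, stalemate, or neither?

neither

White to move; white king on h2.
In check: no.
Legal moves for White: Nge7, Nf6, Nce7, Na7, Nd6, Nb6, Kh3, Kg3, Kg2, Kh1, Kg1, h7, e7, c7.
White has 14 legal moves and is not in check → neither.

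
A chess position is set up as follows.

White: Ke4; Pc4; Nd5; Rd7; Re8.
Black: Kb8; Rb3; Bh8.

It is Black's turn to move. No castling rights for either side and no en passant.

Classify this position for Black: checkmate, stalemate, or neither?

checkmate

Black to move; black king on b8.
In check: yes, from the white rook on e8.
King squares — a7: attacked by Rd7; b7: attacked by Rd7; c7: attacked by Nd5; a8: attacked by Re8; c8: attacked by Re8.
Legal moves for Black: none.
In check with no legal moves → checkmate.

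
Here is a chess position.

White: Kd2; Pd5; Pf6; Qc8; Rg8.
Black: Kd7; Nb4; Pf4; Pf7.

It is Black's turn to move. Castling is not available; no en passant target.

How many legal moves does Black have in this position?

1

Black to move; king on d7.
In check: yes, from the white queen on c8.
Legal moves: Kd6.
Count: 1.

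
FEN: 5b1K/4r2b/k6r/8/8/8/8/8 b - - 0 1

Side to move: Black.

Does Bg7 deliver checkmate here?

After Bg7: white king on h8; in check: yes, from the black bishop on g7.
King squares — g7: attacked by Re7; h7: attacked by Rh6; g8: attacked by Bh7.
White has no legal moves → checkmate.

yes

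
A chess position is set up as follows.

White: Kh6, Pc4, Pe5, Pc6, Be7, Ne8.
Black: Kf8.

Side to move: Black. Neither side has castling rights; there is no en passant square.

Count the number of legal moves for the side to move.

Black to move; king on f8.
In check: yes, from the white bishop on e7.
Legal moves: Kg8, Kxe8, Kf7, Kxe7.
Count: 4.

4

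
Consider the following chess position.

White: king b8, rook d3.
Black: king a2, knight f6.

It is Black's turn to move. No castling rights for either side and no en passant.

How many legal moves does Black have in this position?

11

Black to move; king on a2.
In check: no.
Legal moves: Ng8, Ne8, Nh7, Nd7+, Nh5, Nd5, Ng4, Ne4, Kb2, Kb1, Ka1.
Count: 11.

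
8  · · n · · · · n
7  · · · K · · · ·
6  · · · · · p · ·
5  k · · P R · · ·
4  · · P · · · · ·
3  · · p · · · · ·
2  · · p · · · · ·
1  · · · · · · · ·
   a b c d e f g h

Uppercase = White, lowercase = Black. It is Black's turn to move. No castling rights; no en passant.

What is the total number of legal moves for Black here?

16

Black to move; king on a5.
In check: no.
Legal moves: Nf7, Ng6, Ne7, Na7, Nd6, Nb6+, Kb6, Ka6, Kb4, Ka4, fxe5, f5, c1=Q, c1=R, c1=B, c1=N.
Count: 16.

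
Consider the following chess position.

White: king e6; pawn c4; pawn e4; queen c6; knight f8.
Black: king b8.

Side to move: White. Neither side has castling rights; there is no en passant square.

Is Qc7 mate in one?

After Qc7: black king on b8; in check: yes, from the white queen on c7.
Black has 2 legal replies: Ka8, Kxc7.
In check but a legal move exists → not checkmate.

no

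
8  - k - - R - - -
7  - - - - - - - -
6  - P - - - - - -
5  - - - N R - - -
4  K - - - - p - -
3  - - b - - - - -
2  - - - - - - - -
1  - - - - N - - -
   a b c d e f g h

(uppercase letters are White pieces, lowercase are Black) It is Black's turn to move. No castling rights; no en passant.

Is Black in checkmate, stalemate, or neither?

neither

Black to move; black king on b8.
In check: yes, from the white rook on e8.
King squares — a7: attacked by Pb6; b7: available; c7: attacked by Nd5; a8: attacked by Re8; c8: attacked by Re8.
Legal moves for Black: Kb7.
Black is in check but has 1 legal move → neither.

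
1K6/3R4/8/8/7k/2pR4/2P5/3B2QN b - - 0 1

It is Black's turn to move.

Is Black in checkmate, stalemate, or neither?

Black to move; black king on h4.
In check: no.
King squares — g3: attacked by Qg1; h3: attacked by Rd3; g4: attacked by Bd1; g5: attacked by Qg1; h5: attacked by Bd1.
Legal moves for Black: none.
Not in check and no legal moves → stalemate.

stalemate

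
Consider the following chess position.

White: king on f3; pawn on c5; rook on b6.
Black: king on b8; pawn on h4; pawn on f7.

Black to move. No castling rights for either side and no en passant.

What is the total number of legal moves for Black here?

4

Black to move; king on b8.
In check: yes, from the white rook on b6.
Legal moves: Kc8, Ka8, Kc7, Ka7.
Count: 4.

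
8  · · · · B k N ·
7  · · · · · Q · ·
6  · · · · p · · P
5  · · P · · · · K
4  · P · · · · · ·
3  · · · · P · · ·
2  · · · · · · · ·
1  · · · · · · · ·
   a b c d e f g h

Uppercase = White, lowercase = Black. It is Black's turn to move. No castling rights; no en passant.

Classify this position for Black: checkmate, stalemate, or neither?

checkmate

Black to move; black king on f8.
In check: yes, from the white queen on f7.
King squares — e7: attacked by Qf7; f7: attacked by Be8; g7: attacked by Ph6; e8: attacked by Qf7; g8: attacked by Qf7.
Legal moves for Black: none.
In check with no legal moves → checkmate.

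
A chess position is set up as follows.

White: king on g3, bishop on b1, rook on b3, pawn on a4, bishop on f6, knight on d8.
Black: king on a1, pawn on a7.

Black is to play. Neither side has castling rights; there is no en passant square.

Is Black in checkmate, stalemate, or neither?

Black to move; black king on a1.
In check: yes, from the white bishop on f6.
King squares — b1: attacked by Rb3; a2: attacked by Bb1; b2: attacked by Rb3.
Legal moves for Black: none.
In check with no legal moves → checkmate.

checkmate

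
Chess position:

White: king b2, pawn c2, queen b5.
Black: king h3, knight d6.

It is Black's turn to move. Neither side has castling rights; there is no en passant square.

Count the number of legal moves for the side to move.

13

Black to move; king on h3.
In check: no.
Legal moves: Ne8, Nc8, Nf7, Nb7, Nf5, Nxb5, Ne4, Nc4+, Kh4, Kg4, Kg3, Kh2, Kg2.
Count: 13.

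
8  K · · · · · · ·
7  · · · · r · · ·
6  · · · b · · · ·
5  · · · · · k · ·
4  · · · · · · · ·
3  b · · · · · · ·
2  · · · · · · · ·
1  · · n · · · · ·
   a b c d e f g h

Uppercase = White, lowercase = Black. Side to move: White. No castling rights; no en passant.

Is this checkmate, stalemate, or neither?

stalemate

White to move; white king on a8.
In check: no.
King squares — a7: attacked by Re7; b7: attacked by Re7; b8: attacked by Bd6.
Legal moves for White: none.
Not in check and no legal moves → stalemate.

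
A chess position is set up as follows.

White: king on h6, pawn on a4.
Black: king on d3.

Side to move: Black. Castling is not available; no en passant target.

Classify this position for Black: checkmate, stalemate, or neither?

neither

Black to move; black king on d3.
In check: no.
Legal moves for Black: Ke4, Kd4, Kc4, Ke3, Kc3, Ke2, Kd2, Kc2.
Black has 8 legal moves and is not in check → neither.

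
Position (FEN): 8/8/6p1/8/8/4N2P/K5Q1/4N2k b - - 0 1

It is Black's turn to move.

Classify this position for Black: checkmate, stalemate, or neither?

Black to move; black king on h1.
In check: yes, from the white queen on g2.
King squares — g1: attacked by Qg2; g2: attacked by Ne1; h2: attacked by Qg2.
Legal moves for Black: none.
In check with no legal moves → checkmate.

checkmate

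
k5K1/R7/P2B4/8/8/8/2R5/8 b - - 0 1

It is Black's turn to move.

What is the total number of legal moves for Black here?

1

Black to move; king on a8.
In check: yes, from the white rook on a7.
Legal moves: Kxa7.
Count: 1.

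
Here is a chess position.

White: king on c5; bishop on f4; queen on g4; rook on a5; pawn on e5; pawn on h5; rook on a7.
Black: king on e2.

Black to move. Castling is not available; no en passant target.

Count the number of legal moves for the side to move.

Black to move; king on e2.
In check: yes, from the white queen on g4.
Legal moves: Kd3, Kf2, Kf1, Ke1.
Count: 4.

4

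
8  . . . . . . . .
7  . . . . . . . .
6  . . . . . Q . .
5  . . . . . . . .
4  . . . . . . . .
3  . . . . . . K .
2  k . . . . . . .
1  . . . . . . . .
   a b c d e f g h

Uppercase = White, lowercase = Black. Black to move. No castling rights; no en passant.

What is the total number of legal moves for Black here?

Black to move; king on a2.
In check: no.
Legal moves: Kb3, Ka3, Kb1.
Count: 3.

3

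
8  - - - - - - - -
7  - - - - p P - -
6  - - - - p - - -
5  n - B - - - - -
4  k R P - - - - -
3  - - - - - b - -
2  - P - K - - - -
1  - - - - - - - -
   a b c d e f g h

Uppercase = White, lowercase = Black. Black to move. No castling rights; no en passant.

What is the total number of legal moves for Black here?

Black to move; king on a4.
In check: yes, from the white rook on b4.
Legal moves: none.
Count: 0.

0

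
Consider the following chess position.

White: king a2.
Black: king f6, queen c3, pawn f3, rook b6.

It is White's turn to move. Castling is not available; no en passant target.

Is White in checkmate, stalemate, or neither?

stalemate

White to move; white king on a2.
In check: no.
King squares — a1: attacked by Qc3; b1: attacked by Rb6; b2: attacked by Qc3; a3: attacked by Qc3; b3: attacked by Qc3.
Legal moves for White: none.
Not in check and no legal moves → stalemate.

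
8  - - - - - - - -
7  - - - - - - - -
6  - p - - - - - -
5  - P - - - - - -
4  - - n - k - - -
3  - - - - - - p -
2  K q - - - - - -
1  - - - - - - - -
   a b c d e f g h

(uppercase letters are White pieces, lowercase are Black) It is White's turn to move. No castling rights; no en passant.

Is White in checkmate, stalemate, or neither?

checkmate

White to move; white king on a2.
In check: yes, from the black queen on b2.
King squares — a1: attacked by Qb2; b1: attacked by Qb2; b2: attacked by Nc4; a3: attacked by Qb2; b3: attacked by Qb2.
Legal moves for White: none.
In check with no legal moves → checkmate.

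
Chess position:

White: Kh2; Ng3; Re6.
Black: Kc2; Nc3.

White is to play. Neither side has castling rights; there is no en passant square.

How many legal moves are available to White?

White to move; king on h2.
In check: no.
Legal moves: Re8, Re7, Rh6, Rg6, Rf6, Rd6, Rc6, Rb6, Ra6, Re5, Re4, Re3, Re2+, Re1, Nh5, Nf5, Ne4, Ne2, Nh1, Nf1, Kh3, Kg2, Kh1, Kg1.
Count: 24.

24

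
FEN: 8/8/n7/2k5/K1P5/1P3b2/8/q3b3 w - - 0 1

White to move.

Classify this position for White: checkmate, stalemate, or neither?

checkmate

White to move; white king on a4.
In check: yes, from the black queen on a1.
King squares — a3: attacked by Qa1; b3: own pawn; b4: attacked by Be1; a5: attacked by Qa1; b5: attacked by Kc5.
Legal moves for White: none.
In check with no legal moves → checkmate.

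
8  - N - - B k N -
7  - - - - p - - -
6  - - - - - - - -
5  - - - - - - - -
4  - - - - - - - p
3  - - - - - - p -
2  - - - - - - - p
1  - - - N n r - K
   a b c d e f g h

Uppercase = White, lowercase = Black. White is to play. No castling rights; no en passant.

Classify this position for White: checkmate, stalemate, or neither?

checkmate

White to move; white king on h1.
In check: yes, from the black rook on f1.
King squares — g1: attacked by Rf1; g2: attacked by Ne1; h2: attacked by Pg3.
Legal moves for White: none.
In check with no legal moves → checkmate.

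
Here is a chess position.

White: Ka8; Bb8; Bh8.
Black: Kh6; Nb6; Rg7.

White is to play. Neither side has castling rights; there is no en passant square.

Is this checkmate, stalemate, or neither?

checkmate

White to move; white king on a8.
In check: yes, from the black knight on b6.
King squares — a7: attacked by Rg7; b7: attacked by Rg7; b8: own bishop.
Legal moves for White: none.
In check with no legal moves → checkmate.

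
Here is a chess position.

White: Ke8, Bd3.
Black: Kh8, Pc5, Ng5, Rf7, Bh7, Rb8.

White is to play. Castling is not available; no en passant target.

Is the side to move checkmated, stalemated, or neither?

checkmate

White to move; white king on e8.
In check: yes, from the black rook on b8.
King squares — d7: attacked by Rf7; e7: attacked by Rf7; f7: attacked by Ng5; d8: attacked by Rb8; f8: attacked by Rf7.
Legal moves for White: none.
In check with no legal moves → checkmate.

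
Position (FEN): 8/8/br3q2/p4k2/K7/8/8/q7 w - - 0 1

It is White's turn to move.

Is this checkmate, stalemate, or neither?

checkmate

White to move; white king on a4.
In check: yes, from the black queen on a1.
King squares — a3: attacked by Qa1; b3: attacked by Rb6; b4: attacked by Pa5; a5: attacked by Qa1; b5: attacked by Ba6.
Legal moves for White: none.
In check with no legal moves → checkmate.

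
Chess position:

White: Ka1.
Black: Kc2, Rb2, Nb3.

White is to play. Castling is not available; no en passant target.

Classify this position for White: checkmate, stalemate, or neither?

White to move; white king on a1.
In check: yes, from the black knight on b3.
King squares — b1: attacked by Rb2; a2: attacked by Rb2; b2: attacked by Kc2.
Legal moves for White: none.
In check with no legal moves → checkmate.

checkmate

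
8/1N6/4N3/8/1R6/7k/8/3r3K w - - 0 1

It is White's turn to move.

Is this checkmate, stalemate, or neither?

checkmate

White to move; white king on h1.
In check: yes, from the black rook on d1.
King squares — g1: attacked by Rd1; g2: attacked by Kh3; h2: attacked by Kh3.
Legal moves for White: none.
In check with no legal moves → checkmate.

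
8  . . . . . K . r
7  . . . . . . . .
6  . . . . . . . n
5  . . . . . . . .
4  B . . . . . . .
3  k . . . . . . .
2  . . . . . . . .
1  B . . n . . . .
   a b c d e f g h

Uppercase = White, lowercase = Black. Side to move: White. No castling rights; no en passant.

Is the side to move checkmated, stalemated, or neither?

White to move; white king on f8.
In check: yes, from the black rook on h8.
King squares — e7: available; f7: attacked by Nh6; g7: available; e8: attacked by Rh8; g8: attacked by Nh6.
Legal moves for White: Kg7, Ke7, Bxh8.
White is in check but has 3 legal moves → neither.

neither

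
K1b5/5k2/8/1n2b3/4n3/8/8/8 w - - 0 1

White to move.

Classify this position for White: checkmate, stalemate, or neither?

stalemate

White to move; white king on a8.
In check: no.
King squares — a7: attacked by Nb5; b7: attacked by Bc8; b8: attacked by Be5.
Legal moves for White: none.
Not in check and no legal moves → stalemate.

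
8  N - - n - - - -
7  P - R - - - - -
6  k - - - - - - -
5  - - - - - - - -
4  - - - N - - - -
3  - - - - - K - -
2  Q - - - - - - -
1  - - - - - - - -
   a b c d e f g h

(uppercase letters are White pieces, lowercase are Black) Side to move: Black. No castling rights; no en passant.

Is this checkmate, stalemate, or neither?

Black to move; black king on a6.
In check: yes, from the white queen on a2.
King squares — a5: attacked by Qa2; b5: attacked by Nd4; b6: attacked by Na8; a7: attacked by Qa2; b7: attacked by Rc7.
Legal moves for Black: none.
In check with no legal moves → checkmate.

checkmate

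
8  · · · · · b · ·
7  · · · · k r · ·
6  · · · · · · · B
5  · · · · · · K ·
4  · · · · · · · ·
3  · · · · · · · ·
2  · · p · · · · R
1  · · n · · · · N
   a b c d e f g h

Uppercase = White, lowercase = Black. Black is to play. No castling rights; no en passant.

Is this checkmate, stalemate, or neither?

neither

Black to move; black king on e7.
In check: no.
Legal moves for Black include: Bg7, Bxh6+, Rh7, Rg7+, Rf6, Rf5+, Rf4, Rf3, Rf2, Rf1, Ke8, Kd8, Kd7, Ke6, Kd6, Nd3, Nb3, Ne2, ... (list truncated; more exist).
Black has legal moves and is not in check → neither.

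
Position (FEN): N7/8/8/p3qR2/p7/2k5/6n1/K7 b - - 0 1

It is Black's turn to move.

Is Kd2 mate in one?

After Kd2: white king on a1; in check: yes, from the black queen on e5.
White has 3 legal replies: Ka2, Kb1, Rxe5.
In check but a legal move exists → not checkmate.

no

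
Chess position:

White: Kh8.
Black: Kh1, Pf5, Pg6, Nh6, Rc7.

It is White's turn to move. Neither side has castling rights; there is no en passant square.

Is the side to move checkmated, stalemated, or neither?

stalemate

White to move; white king on h8.
In check: no.
King squares — g7: attacked by Rc7; h7: attacked by Rc7; g8: attacked by Nh6.
Legal moves for White: none.
Not in check and no legal moves → stalemate.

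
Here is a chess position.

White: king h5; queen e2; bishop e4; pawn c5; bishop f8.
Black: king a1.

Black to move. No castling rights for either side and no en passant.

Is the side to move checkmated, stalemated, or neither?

stalemate

Black to move; black king on a1.
In check: no.
King squares — b1: attacked by Be4; a2: attacked by Qe2; b2: attacked by Qe2.
Legal moves for Black: none.
Not in check and no legal moves → stalemate.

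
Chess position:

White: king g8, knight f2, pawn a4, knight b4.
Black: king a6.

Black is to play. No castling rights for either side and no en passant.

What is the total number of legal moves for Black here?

4

Black to move; king on a6.
In check: yes, from the white knight on b4.
Legal moves: Kb7, Ka7, Kb6, Ka5.
Count: 4.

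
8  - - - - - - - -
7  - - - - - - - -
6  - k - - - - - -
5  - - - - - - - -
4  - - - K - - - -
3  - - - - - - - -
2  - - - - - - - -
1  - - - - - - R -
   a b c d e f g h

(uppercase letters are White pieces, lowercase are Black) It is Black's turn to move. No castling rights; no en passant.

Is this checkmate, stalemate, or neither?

neither

Black to move; black king on b6.
In check: no.
Legal moves for Black: Kc7, Kb7, Ka7, Kc6, Ka6, Kb5, Ka5.
Black has 7 legal moves and is not in check → neither.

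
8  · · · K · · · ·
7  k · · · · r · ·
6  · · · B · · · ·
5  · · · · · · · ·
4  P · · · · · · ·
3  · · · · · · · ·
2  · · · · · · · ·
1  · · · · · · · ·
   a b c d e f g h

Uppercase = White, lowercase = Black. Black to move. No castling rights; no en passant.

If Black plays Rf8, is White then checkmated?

no

After Rf8: white king on d8; in check: yes, from the black rook on f8.
White has 4 legal replies: Ke7, Kd7, Kc7, Bxf8.
In check but a legal move exists → not checkmate.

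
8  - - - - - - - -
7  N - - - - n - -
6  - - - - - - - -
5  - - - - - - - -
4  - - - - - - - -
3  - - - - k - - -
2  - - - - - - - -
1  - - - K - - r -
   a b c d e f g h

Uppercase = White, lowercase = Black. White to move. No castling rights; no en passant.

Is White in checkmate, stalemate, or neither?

neither

White to move; white king on d1.
In check: yes, from the black rook on g1.
King squares — c1: attacked by Rg1; e1: attacked by Rg1; c2: available; d2: attacked by Ke3; e2: attacked by Ke3.
Legal moves for White: Kc2.
White is in check but has 1 legal move → neither.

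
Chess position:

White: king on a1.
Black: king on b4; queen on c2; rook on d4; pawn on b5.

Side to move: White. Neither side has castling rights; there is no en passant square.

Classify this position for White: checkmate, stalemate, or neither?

stalemate

White to move; white king on a1.
In check: no.
King squares — b1: attacked by Qc2; a2: attacked by Qc2; b2: attacked by Qc2.
Legal moves for White: none.
Not in check and no legal moves → stalemate.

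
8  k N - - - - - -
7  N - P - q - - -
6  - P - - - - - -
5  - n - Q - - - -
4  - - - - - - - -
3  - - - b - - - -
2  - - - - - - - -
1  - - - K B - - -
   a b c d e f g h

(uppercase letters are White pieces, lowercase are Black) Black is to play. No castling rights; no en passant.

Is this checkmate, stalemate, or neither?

Black to move; black king on a8.
In check: yes, from the white queen on d5.
King squares — a7: attacked by Pb6; b7: attacked by Qd5; b8: attacked by Pc7.
Legal moves for Black: none.
In check with no legal moves → checkmate.

checkmate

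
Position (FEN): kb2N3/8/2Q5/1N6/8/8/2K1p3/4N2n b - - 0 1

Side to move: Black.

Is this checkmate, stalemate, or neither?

checkmate

Black to move; black king on a8.
In check: yes, from the white queen on c6.
King squares — a7: attacked by Nb5; b7: attacked by Qc6; b8: own bishop.
Legal moves for Black: none.
In check with no legal moves → checkmate.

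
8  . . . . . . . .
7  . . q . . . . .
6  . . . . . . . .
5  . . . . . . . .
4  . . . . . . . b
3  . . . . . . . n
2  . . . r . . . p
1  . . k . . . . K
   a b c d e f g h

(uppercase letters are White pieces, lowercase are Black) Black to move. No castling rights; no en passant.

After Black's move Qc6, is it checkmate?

After Qc6: white king on h1; in check: yes, from the black queen on c6.
King squares — g1: attacked by Ph2; g2: attacked by Rd2; h2: attacked by Rd2.
White has no legal moves → checkmate.

yes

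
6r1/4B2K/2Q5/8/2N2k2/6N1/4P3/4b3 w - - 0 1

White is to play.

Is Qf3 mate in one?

After Qf3: black king on f4; in check: yes, from the white queen on f3.
King squares — e3: attacked by Qf3; f3: attacked by Pe2; g3: attacked by Qf3; e4: attacked by Qf3; g4: attacked by Qf3; e5: attacked by Nc4; f5: attacked by Qf3; g5: attacked by Be7.
Black has no legal moves → checkmate.

yes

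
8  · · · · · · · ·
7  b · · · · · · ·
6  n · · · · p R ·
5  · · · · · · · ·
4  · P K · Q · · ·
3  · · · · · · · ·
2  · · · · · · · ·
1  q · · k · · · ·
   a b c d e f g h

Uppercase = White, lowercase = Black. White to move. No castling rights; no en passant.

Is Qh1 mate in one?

After Qh1: black king on d1; in check: yes, from the white queen on h1.
Black has 4 legal replies: Ke2, Kd2, Kc2, Bg1.
In check but a legal move exists → not checkmate.

no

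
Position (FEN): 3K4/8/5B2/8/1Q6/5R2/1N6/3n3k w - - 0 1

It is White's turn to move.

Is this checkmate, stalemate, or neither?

neither

White to move; white king on d8.
In check: no.
Legal moves for White include: Ke8, Kc8, Ke7, Kd7, Kc7, Bh8, Bg7, Be7, Bg5, Be5, Bh4, Bd4, Bc3, Qf8, Qb8, Qe7, Qb7, Qd6, ... (list truncated; more exist).
White has legal moves and is not in check → neither.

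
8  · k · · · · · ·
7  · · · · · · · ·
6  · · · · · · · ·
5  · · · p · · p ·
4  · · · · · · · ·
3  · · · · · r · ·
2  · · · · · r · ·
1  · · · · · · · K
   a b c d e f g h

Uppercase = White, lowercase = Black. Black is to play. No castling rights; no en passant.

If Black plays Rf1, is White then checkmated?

no

After Rf1: white king on h1; in check: yes, from the black rook on f1.
White has 2 legal replies: Kh2, Kg2.
In check but a legal move exists → not checkmate.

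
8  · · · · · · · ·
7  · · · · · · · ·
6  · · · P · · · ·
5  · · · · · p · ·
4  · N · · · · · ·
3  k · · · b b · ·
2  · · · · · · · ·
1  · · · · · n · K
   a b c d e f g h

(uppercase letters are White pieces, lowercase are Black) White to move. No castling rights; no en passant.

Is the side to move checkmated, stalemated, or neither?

checkmate

White to move; white king on h1.
In check: yes, from the black bishop on f3.
King squares — g1: attacked by Be3; g2: attacked by Bf3; h2: attacked by Nf1.
Legal moves for White: none.
In check with no legal moves → checkmate.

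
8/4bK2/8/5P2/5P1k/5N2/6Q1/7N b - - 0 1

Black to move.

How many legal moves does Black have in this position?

1

Black to move; king on h4.
In check: yes, from the white knight on f3.
Legal moves: Kh5.
Count: 1.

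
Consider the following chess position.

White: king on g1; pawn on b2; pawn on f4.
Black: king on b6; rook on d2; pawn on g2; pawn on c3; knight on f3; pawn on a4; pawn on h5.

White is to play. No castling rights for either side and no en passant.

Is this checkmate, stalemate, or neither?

White to move; white king on g1.
In check: yes, from the black knight on f3.
King squares — f1: attacked by Pg2; h1: attacked by Pg2; f2: attacked by Rd2; g2: attacked by Rd2; h2: attacked by Nf3.
Legal moves for White: none.
In check with no legal moves → checkmate.

checkmate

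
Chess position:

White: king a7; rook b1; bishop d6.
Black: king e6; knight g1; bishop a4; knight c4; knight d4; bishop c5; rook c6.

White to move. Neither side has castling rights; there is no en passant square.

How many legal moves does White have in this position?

White to move; king on a7.
In check: yes, from the black bishop on c5.
Legal moves: Kb8, Ka8, Kb7, Bxc5, Rb6.
Count: 5.

5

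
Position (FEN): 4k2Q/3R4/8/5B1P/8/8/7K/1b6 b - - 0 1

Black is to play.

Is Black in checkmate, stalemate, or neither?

Black to move; black king on e8.
In check: yes, from the white queen on h8.
King squares — d7: attacked by Bf5; e7: attacked by Rd7; f7: attacked by Rd7; d8: attacked by Rd7; f8: attacked by Qh8.
Legal moves for Black: none.
In check with no legal moves → checkmate.

checkmate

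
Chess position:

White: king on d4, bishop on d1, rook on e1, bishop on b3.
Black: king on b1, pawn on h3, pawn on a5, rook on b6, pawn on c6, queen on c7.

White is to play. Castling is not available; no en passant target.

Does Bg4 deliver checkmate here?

After Bg4: black king on b1; in check: yes, from the white rook on e1.
Black has 1 legal reply: Kb2.
In check but a legal move exists → not checkmate.

no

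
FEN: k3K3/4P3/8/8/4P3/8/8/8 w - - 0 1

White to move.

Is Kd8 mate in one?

After Kd8: black king on a8; in check: no.
Black is not in check, so this cannot be checkmate.

no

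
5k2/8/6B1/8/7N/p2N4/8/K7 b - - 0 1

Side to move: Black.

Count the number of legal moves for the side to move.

4

Black to move; king on f8.
In check: no.
Legal moves: Kg8, Kg7, Ke7, a2.
Count: 4.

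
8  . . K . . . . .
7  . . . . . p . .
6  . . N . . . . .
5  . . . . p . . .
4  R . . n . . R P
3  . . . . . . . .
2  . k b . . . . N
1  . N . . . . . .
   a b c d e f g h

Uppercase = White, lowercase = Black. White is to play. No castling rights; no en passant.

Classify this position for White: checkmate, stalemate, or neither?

White to move; white king on c8.
In check: no.
Legal moves for White include: Kd8, Kb8, Kd7, Kc7, Kb7, Nd8, Nb8, Ne7, Na7, Nxe5, Na5, Nxd4, Nb4, Rg8, Rg7, Rg6, Rg5, Rf4, ... (list truncated; more exist).
White has legal moves and is not in check → neither.

neither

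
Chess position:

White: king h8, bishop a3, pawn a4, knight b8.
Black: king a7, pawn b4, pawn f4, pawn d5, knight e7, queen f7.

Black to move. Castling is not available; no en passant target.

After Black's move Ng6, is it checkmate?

yes

After Ng6: white king on h8; in check: yes, from the black knight on g6.
King squares — g7: attacked by Qf7; h7: attacked by Qf7; g8: attacked by Qf7.
White has no legal moves → checkmate.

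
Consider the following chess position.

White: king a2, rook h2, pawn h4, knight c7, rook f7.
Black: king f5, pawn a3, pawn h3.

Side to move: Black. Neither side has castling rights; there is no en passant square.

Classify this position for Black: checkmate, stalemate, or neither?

Black to move; black king on f5.
In check: yes, from the white rook on f7.
King squares — e4: available; f4: attacked by Rf7; g4: available; e5: available; g5: attacked by Ph4; e6: attacked by Nc7; f6: attacked by Rf7; g6: available.
Legal moves for Black: Kg6, Ke5, Kg4, Ke4.
Black is in check but has 4 legal moves → neither.

neither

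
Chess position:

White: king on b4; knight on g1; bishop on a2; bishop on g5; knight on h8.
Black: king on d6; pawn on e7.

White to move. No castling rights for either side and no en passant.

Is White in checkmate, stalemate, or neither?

neither

White to move; white king on b4.
In check: no.
Legal moves for White include: Nf7+, Ng6, Bxe7+, Bh6, Bf6, Bh4, Bf4+, Be3, Bd2, Bc1, Kb5, Ka5, Kc4, Ka4, Kc3, Kb3, Ka3, Bg8, ... (list truncated; more exist).
White has legal moves and is not in check → neither.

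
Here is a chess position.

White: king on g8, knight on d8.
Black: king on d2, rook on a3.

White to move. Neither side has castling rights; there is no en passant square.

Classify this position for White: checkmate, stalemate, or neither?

White to move; white king on g8.
In check: no.
Legal moves for White: Kh8, Kf8, Kh7, Kg7, Kf7, Nf7, Nb7, Ne6, Nc6.
White has 9 legal moves and is not in check → neither.

neither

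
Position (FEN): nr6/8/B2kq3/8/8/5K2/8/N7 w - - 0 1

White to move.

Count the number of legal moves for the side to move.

13

White to move; king on f3.
In check: no.
Legal moves: Bc8, Bb7, Bb5, Bc4, Bd3, Be2, Bf1, Kf4, Kg3, Kg2, Kf2, Nb3, Nc2.
Count: 13.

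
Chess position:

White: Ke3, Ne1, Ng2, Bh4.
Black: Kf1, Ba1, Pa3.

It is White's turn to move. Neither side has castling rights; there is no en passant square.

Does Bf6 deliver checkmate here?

After Bf6: black king on f1; in check: no.
Black is not in check, so this cannot be checkmate.

no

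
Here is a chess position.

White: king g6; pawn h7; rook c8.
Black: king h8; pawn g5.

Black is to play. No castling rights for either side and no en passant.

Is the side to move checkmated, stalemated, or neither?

Black to move; black king on h8.
In check: yes, from the white rook on c8.
King squares — g7: attacked by Kg6; h7: attacked by Kg6; g8: attacked by Ph7.
Legal moves for Black: none.
In check with no legal moves → checkmate.

checkmate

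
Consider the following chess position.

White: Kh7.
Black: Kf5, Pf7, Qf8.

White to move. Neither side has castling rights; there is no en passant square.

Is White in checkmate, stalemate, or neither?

stalemate

White to move; white king on h7.
In check: no.
King squares — g6: attacked by Kf5; h6: attacked by Qf8; g7: attacked by Qf8; g8: attacked by Qf8; h8: attacked by Qf8.
Legal moves for White: none.
Not in check and no legal moves → stalemate.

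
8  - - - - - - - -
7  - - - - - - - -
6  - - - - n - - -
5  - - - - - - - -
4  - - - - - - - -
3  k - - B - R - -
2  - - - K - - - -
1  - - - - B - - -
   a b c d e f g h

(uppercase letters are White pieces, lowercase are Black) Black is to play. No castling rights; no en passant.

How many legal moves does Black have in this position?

13

Black to move; king on a3.
In check: no.
Legal moves: Nf8, Nd8, Ng7, Nc7, Ng5, Nc5, Nf4, Nd4, Kb4, Ka4, Kb3, Kb2, Ka2.
Count: 13.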